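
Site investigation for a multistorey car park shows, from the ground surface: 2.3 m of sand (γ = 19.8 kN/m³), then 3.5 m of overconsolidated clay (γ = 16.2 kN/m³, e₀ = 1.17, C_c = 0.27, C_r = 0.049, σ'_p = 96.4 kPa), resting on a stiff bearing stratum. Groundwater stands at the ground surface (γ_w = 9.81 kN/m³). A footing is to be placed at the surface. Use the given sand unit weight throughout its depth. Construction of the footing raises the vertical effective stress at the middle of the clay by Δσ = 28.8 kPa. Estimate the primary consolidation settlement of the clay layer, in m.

Mid-depth of clay below the ground surface: z = 2.3 + 3.5/2 = 4.05 m.
Total vertical stress at mid-clay: σ_v = 19.8×2.3 + 16.2×1.75 = 73.89 kPa.
Pore pressure: u = 9.81×(4.05 − 0) = 39.73 kPa.
Initial effective stress: σ'_0 = σ_v − u = 73.89 − 39.73 = 34.16 kPa.
Final effective stress: σ'_f = 34.16 + 28.8 = 62.96 kPa.
σ'_f = 62.96 ≤ σ'_p = 96.4 kPa, so the clay remains overconsolidated and only the recompression index applies:
S_c = C_r·H/(1+e₀)·log₁₀(σ'_f/σ'_0) = 0.049×3.5/2.17×log₁₀(62.96/34.16)
    = 0.079032 × 0.26555 = 0.02099 m

S_c ≈ 0.021 m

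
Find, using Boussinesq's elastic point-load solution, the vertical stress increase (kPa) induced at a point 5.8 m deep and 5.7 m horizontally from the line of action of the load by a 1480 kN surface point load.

Boussinesq vertical stress below a point load on an elastic half-space:
Δσ_z = 3P/(2πz²) · [1 + (r/z)²]^(−5/2)
r/z = 5.7/5.8 = 0.98276; [1+(r/z)²]^(−5/2) = 0.18456.
Δσ_z = 3×1480/(2π×5.8²) × 0.18456 = 21.006 × 0.18456 = 3.877 kPa

Δσ_z ≈ 3.88 kPa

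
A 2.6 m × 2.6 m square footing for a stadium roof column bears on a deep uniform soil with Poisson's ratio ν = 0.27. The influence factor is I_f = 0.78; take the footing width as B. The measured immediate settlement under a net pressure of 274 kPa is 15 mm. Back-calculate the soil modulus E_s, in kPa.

E_s ≈ 34300 kPa

S_e = q·B·(1−ν²)/E_s · I_f  ⇒  E_s = q·B·(1−ν²)·I_f / S_e.
E_s = 274 × 2.6 × 0.9271 × 0.78 / 0.015 = 34340 kPa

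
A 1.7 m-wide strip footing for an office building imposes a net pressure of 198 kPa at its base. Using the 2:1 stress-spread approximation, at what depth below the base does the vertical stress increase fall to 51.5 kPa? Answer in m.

z ≈ 4.84 m

2:1 spreading — at depth z the loaded area has grown by z in each plan dimension:
qB/(B+z) = Δσ_z ⇒ z = qB/Δσ_z − B = 198×1.7/51.5 − 1.7 = 4.836 m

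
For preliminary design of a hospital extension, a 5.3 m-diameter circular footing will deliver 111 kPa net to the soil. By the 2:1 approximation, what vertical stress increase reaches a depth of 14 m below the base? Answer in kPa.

By the 2:1 method the load spreads at 1 horizontal : 2 vertical, so at depth z the loaded area has grown by z in each plan dimension:
Δσ ≈ qD²/(D+z)² = 111×5.3²/(5.3+14)² = 8.3707 kPa

Δσ_z ≈ 8.37 kPa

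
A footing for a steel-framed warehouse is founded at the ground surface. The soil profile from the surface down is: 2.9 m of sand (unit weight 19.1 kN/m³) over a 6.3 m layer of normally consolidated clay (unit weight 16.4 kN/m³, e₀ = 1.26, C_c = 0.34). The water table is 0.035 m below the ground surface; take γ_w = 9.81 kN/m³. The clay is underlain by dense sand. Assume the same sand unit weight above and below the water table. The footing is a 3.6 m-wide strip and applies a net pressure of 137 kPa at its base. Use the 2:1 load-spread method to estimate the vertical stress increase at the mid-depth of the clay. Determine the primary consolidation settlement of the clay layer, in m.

S_c ≈ 0.298 m

Mid-depth of clay below the ground surface: z = 2.9 + 6.3/2 = 6.05 m.
Total vertical stress at mid-clay: σ_v = 19.1×2.9 + 16.4×3.15 = 107.05 kPa.
Pore pressure: u = 9.81×(6.05 − 0.035) = 59.007 kPa.
Initial effective stress: σ'_0 = σ_v − u = 107.05 − 59.007 = 48.043 kPa.
Stress increase at mid-clay by the 2:1 spreading method:
Δσ = qB/(B+z) = 137×3.6/(3.6+6.05) = 51.109 kPa
Final effective stress: σ'_f = σ'_0 + Δσ = 48.043 + 51.109 = 99.152 kPa.
Normally consolidated clay, so the full stress increment lies on the virgin compression line:
S_c = C_c·H/(1+e₀)·log₁₀(σ'_f/σ'_0) = 0.34×6.3/(1+1.26)×log₁₀(99.152/48.043)
    = 0.94779 × 0.31467 = 0.2982 m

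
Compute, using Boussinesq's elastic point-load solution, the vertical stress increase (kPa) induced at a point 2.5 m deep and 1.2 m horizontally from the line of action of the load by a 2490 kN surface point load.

Boussinesq vertical stress below a point load on an elastic half-space:
Δσ_z = 3P/(2πz²) · [1 + (r/z)²]^(−5/2)
r/z = 1.2/2.5 = 0.48; [1+(r/z)²]^(−5/2) = 0.5955.
Δσ_z = 3×2490/(2π×2.5²) × 0.5955 = 190.22 × 0.5955 = 113.3 kPa

Δσ_z ≈ 113 kPa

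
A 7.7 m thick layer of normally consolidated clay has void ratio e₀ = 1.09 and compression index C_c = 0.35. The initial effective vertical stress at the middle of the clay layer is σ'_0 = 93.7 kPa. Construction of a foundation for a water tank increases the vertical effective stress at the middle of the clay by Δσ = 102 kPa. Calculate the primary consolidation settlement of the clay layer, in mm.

S_c ≈ 412 mm

Final effective stress: σ'_f = σ'_0 + Δσ = 93.7 + 102 = 195.7 kPa.
Normally consolidated clay, so the full stress increment lies on the virgin compression line:
S_c = C_c·H/(1+e₀)·log₁₀(σ'_f/σ'_0) = 0.35×7.7/(1+1.09)×log₁₀(195.7/93.7)
    = 1.2895 × 0.31985 = 0.4124 m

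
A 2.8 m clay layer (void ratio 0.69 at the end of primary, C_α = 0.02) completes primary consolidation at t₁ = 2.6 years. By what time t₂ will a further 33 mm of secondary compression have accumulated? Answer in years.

S_s = C_α·H/(1+e_p)·log₁₀(t₂/t₁) ⇒ log₁₀(t₂/t₁) = S_s·(1+e_p)/(C_α·H).
log₁₀(t₂/t₁) = 0.033 × (1+0.69) / (0.02×2.8) = 0.9959
t₂ = t₁ × 10^0.9959 = 2.6 × 9.906 = 25.76 years

t₂ ≈ 25.8 years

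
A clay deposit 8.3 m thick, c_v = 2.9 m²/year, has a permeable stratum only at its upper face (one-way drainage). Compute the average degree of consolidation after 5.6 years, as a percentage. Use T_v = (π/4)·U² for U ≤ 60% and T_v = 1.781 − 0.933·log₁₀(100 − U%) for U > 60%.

Drainage path length: H_d = H = 8.3 m (single drainage).
T_v = c_v·t/H_d² = 2.9×5.6/8.3² = 0.23574.
T_v = 0.23574 corresponds to the U ≤ 60% branch:
U = √(4T_v/π) = 0.5479

U ≈ 54.8 %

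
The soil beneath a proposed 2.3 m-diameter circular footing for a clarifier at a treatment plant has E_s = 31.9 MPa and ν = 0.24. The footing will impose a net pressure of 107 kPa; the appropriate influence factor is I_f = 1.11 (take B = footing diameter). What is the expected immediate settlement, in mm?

Immediate (elastic) settlement: S_e = q·B·(1−ν²)/E_s · I_f.
E_s = 31.9 MPa = 31900 kPa.
S_e = 107 × 2.3 × (1 − 0.24²) / 31900 × 1.11
    = 107 × 2.3 × 0.9424 / 31900 × 1.11
    = 0.00807 m = 8.07 mm

S_e ≈ 8.07 mm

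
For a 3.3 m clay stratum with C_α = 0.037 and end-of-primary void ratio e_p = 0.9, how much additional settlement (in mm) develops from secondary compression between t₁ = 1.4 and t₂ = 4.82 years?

Secondary compression: S_s = C_α·H/(1+e_p)·log₁₀(t₂/t₁)
S_s = 0.037×3.3/(1+0.9)×log₁₀(4.82/1.4)
    = 0.06426 × 0.5369 = 0.0345 m

S_s ≈ 34.5 mm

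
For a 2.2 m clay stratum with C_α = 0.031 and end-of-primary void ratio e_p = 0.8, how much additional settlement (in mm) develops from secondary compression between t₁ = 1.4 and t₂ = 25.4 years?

S_s ≈ 47.7 mm

Secondary compression: S_s = C_α·H/(1+e_p)·log₁₀(t₂/t₁)
S_s = 0.031×2.2/(1+0.8)×log₁₀(25.4/1.4)
    = 0.03789 × 1.259 = 0.04769 m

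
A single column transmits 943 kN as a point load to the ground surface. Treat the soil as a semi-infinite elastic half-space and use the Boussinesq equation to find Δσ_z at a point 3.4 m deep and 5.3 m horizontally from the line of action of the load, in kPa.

Δσ_z ≈ 1.79 kPa

Boussinesq vertical stress below a point load on an elastic half-space:
Δσ_z = 3P/(2πz²) · [1 + (r/z)²]^(−5/2)
r/z = 5.3/3.4 = 1.5588; [1+(r/z)²]^(−5/2) = 0.045897.
Δσ_z = 3×943/(2π×3.4²) × 0.045897 = 38.949 × 0.045897 = 1.788 kPa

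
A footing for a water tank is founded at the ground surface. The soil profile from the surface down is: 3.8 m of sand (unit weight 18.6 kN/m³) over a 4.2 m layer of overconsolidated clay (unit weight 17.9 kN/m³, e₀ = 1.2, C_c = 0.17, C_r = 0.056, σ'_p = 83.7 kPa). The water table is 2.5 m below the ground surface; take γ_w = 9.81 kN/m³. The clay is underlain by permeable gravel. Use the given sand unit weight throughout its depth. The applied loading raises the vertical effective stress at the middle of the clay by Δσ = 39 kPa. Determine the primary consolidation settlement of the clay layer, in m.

S_c ≈ 0.0486 m

Mid-depth of clay below the ground surface: z = 3.8 + 4.2/2 = 5.9 m.
Total vertical stress at mid-clay: σ_v = 18.6×3.8 + 17.9×2.1 = 108.27 kPa.
Pore pressure: u = 9.81×(5.9 − 2.5) = 33.354 kPa.
Initial effective stress: σ'_0 = σ_v − u = 108.27 − 33.354 = 74.916 kPa.
Final effective stress: σ'_f = 74.916 + 39 = 113.92 kPa.
σ'_f = 113.92 > σ'_p = 83.7 kPa, so the stress path crosses the preconsolidation pressure — recompression up to σ'_p, then virgin compression beyond:
S_c = H/(1+e₀)·[C_r·log₁₀(σ'_p/σ'_0) + C_c·log₁₀(σ'_f/σ'_p)]
    = 4.2/2.2 × [0.056×log₁₀(83.7/74.916) + 0.17×log₁₀(113.92/83.7)]
    = 1.9091 × [0.0026964 + 0.022759] = 0.0486 m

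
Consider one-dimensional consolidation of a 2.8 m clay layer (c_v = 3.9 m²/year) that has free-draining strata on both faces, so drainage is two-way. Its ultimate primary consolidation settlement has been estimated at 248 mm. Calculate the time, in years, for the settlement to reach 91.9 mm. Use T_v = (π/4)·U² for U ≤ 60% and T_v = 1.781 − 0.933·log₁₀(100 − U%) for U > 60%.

Drainage path length: H_d = H/2 = 1.4 m (double drainage).
U = S(t)/S_ult = 91.9/248 = 0.3706.
U ≤ 60%: T_v = (π/4)·U² = (π/4)×0.37056² = 0.10785.
t = T_v·H_d²/c_v = 0.10785×1.4²/3.9 = 0.0542 years.

t ≈ 0.0542 years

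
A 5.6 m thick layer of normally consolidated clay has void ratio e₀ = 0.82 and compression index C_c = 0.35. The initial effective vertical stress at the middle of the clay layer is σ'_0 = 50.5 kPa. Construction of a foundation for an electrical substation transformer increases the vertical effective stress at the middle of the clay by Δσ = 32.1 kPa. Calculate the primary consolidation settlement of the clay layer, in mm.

S_c ≈ 230 mm

Final effective stress: σ'_f = σ'_0 + Δσ = 50.5 + 32.1 = 82.6 kPa.
Normally consolidated clay, so the full stress increment lies on the virgin compression line:
S_c = C_c·H/(1+e₀)·log₁₀(σ'_f/σ'_0) = 0.35×5.6/(1+0.82)×log₁₀(82.6/50.5)
    = 1.0769 × 0.21369 = 0.2301 m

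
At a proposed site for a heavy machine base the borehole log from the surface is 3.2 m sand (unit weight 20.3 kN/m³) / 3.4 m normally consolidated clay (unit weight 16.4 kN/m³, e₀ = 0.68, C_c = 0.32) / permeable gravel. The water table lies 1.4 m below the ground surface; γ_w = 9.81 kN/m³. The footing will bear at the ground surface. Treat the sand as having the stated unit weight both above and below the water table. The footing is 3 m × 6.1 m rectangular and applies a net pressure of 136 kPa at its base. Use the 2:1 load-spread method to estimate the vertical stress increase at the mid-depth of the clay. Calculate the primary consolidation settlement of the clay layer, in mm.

S_c ≈ 112 mm

Mid-depth of clay below the ground surface: z = 3.2 + 3.4/2 = 4.9 m.
Total vertical stress at mid-clay: σ_v = 20.3×3.2 + 16.4×1.7 = 92.84 kPa.
Pore pressure: u = 9.81×(4.9 − 1.4) = 34.335 kPa.
Initial effective stress: σ'_0 = σ_v − u = 92.84 − 34.335 = 58.505 kPa.
Stress increase at mid-clay by the 2:1 spreading method:
Δσ = qBL/((B+z)(L+z)) = 136×3×6.1/((3+4.9)(6.1+4.9)) = 28.64 kPa
Final effective stress: σ'_f = σ'_0 + Δσ = 58.505 + 28.64 = 87.145 kPa.
Normally consolidated clay, so the full stress increment lies on the virgin compression line:
S_c = C_c·H/(1+e₀)·log₁₀(σ'_f/σ'_0) = 0.32×3.4/(1+0.68)×log₁₀(87.145/58.505)
    = 0.64762 × 0.17305 = 0.1121 m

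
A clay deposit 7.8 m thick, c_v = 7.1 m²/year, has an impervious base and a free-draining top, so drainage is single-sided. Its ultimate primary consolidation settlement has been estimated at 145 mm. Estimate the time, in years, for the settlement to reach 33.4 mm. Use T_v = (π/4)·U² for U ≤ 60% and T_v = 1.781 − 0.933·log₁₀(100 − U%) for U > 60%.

Drainage path length: H_d = H = 7.8 m (single drainage).
U = S(t)/S_ult = 33.4/145 = 0.2303.
U ≤ 60%: T_v = (π/4)·U² = (π/4)×0.23034² = 0.041672.
t = T_v·H_d²/c_v = 0.041672×7.8²/7.1 = 0.3571 years.

t ≈ 0.357 years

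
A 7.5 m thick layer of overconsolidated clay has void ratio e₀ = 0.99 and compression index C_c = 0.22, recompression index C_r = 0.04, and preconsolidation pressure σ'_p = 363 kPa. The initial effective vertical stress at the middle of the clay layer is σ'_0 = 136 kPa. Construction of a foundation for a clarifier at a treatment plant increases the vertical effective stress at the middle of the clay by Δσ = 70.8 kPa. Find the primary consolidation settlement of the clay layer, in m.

S_c ≈ 0.0274 m

Final effective stress: σ'_f = 136 + 70.8 = 206.8 kPa.
σ'_f = 206.8 ≤ σ'_p = 363 kPa, so the clay remains overconsolidated and only the recompression index applies:
S_c = C_r·H/(1+e₀)·log₁₀(σ'_f/σ'_0) = 0.04×7.5/1.99×log₁₀(206.8/136)
    = 0.15075 × 0.18201 = 0.02744 m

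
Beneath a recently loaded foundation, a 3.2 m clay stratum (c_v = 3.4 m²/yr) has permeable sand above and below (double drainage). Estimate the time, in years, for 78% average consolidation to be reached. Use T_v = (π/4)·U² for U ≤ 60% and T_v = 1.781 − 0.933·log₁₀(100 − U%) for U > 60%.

Drainage path length: H_d = H/2 = 1.6 m (double drainage).
U > 60%: T_v = 1.781 − 0.933·log₁₀(100 − 78) = 0.52852.
t = T_v·H_d²/c_v = 0.52852×1.6²/3.4 = 0.3979 years.

t ≈ 0.398 years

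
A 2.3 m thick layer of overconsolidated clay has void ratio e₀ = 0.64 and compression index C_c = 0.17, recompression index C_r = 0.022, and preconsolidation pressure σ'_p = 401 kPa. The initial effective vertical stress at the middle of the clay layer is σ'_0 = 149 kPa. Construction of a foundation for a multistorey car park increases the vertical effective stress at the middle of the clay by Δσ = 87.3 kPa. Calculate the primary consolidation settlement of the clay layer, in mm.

S_c ≈ 6.18 mm

Final effective stress: σ'_f = 149 + 87.3 = 236.3 kPa.
σ'_f = 236.3 ≤ σ'_p = 401 kPa, so the clay remains overconsolidated and only the recompression index applies:
S_c = C_r·H/(1+e₀)·log₁₀(σ'_f/σ'_0) = 0.022×2.3/1.64×log₁₀(236.3/149)
    = 0.030853 × 0.20028 = 0.006179 m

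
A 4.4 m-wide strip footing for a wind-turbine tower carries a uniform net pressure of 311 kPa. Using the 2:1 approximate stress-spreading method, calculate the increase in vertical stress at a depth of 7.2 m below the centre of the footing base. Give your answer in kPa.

Δσ_z ≈ 118 kPa

By the 2:1 method the load spreads at 1 horizontal : 2 vertical, so at depth z the loaded area has grown by z in each plan dimension:
Δσ = qB/(B+z) = 311×4.4/(4.4+7.2) = 117.97 kPa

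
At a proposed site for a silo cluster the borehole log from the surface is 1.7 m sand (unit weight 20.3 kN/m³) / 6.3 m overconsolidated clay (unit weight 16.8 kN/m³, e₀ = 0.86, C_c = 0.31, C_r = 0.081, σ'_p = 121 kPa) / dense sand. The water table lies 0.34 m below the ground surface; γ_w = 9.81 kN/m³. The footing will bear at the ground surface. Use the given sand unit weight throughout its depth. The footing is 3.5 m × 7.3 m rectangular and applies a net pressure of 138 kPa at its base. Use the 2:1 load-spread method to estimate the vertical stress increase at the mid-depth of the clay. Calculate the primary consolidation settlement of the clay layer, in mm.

Mid-depth of clay below the ground surface: z = 1.7 + 6.3/2 = 4.85 m.
Total vertical stress at mid-clay: σ_v = 20.3×1.7 + 16.8×3.15 = 87.43 kPa.
Pore pressure: u = 9.81×(4.85 − 0.34) = 44.243 kPa.
Initial effective stress: σ'_0 = σ_v − u = 87.43 − 44.243 = 43.187 kPa.
Stress increase at mid-clay by the 2:1 spreading method:
Δσ = qBL/((B+z)(L+z)) = 138×3.5×7.3/((3.5+4.85)(7.3+4.85)) = 34.754 kPa
Final effective stress: σ'_f = 43.187 + 34.754 = 77.941 kPa.
σ'_f = 77.941 ≤ σ'_p = 121 kPa, so the clay remains overconsolidated and only the recompression index applies:
S_c = C_r·H/(1+e₀)·log₁₀(σ'_f/σ'_0) = 0.081×6.3/1.86×log₁₀(77.941/43.187)
    = 0.27436 × 0.25641 = 0.07035 m

S_c ≈ 70.3 mm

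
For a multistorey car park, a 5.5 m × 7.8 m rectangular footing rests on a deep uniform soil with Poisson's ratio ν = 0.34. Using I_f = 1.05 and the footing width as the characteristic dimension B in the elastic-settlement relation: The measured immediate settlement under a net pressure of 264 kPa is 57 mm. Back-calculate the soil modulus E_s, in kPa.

S_e = q·B·(1−ν²)/E_s · I_f  ⇒  E_s = q·B·(1−ν²)·I_f / S_e.
E_s = 264 × 5.5 × 0.8844 × 1.05 / 0.057 = 23660 kPa

E_s ≈ 23700 kPa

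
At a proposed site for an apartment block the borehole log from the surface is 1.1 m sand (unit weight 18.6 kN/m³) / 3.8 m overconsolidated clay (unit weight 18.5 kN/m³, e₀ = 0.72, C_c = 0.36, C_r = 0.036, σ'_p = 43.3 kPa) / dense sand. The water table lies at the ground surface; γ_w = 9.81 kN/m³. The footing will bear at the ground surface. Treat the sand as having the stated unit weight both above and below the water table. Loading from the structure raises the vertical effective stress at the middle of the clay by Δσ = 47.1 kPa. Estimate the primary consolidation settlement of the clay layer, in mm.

S_c ≈ 199 mm

Mid-depth of clay below the ground surface: z = 1.1 + 3.8/2 = 3 m.
Total vertical stress at mid-clay: σ_v = 18.6×1.1 + 18.5×1.9 = 55.61 kPa.
Pore pressure: u = 9.81×(3 − 0) = 29.43 kPa.
Initial effective stress: σ'_0 = σ_v − u = 55.61 − 29.43 = 26.18 kPa.
Final effective stress: σ'_f = 26.18 + 47.1 = 73.28 kPa.
σ'_f = 73.28 > σ'_p = 43.3 kPa, so the stress path crosses the preconsolidation pressure — recompression up to σ'_p, then virgin compression beyond:
S_c = H/(1+e₀)·[C_r·log₁₀(σ'_p/σ'_0) + C_c·log₁₀(σ'_f/σ'_p)]
    = 3.8/1.72 × [0.036×log₁₀(43.3/26.18) + 0.36×log₁₀(73.28/43.3)]
    = 2.2093 × [0.0078667 + 0.082259] = 0.1991 m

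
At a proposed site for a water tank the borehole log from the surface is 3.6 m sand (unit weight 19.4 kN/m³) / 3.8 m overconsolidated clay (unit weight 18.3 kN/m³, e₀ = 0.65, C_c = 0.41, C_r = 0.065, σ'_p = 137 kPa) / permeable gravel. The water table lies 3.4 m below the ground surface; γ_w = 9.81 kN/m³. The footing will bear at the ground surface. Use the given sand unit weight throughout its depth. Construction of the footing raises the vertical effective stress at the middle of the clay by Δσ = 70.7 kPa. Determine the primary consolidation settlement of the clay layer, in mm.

S_c ≈ 81.6 mm

Mid-depth of clay below the ground surface: z = 3.6 + 3.8/2 = 5.5 m.
Total vertical stress at mid-clay: σ_v = 19.4×3.6 + 18.3×1.9 = 104.61 kPa.
Pore pressure: u = 9.81×(5.5 − 3.4) = 20.601 kPa.
Initial effective stress: σ'_0 = σ_v − u = 104.61 − 20.601 = 84.009 kPa.
Final effective stress: σ'_f = 84.009 + 70.7 = 154.71 kPa.
σ'_f = 154.71 > σ'_p = 137 kPa, so the stress path crosses the preconsolidation pressure — recompression up to σ'_p, then virgin compression beyond:
S_c = H/(1+e₀)·[C_r·log₁₀(σ'_p/σ'_0) + C_c·log₁₀(σ'_f/σ'_p)]
    = 3.8/1.65 × [0.065×log₁₀(137/84.009) + 0.41×log₁₀(154.71/137)]
    = 2.303 × [0.013806 + 0.021647] = 0.08165 m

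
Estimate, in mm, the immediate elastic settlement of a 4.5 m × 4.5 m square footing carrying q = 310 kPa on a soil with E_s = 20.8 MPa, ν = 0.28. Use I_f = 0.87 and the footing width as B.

Immediate (elastic) settlement: S_e = q·B·(1−ν²)/E_s · I_f.
E_s = 20.8 MPa = 20800 kPa.
S_e = 310 × 4.5 × (1 − 0.28²) / 20800 × 0.87
    = 310 × 4.5 × 0.9216 / 20800 × 0.87
    = 0.05377 m = 53.77 mm

S_e ≈ 53.8 mm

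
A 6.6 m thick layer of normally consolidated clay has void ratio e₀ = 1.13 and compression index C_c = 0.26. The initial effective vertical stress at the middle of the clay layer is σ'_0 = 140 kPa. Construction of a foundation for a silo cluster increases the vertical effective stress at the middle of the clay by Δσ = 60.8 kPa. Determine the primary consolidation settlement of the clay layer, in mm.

Final effective stress: σ'_f = σ'_0 + Δσ = 140 + 60.8 = 200.8 kPa.
Normally consolidated clay, so the full stress increment lies on the virgin compression line:
S_c = C_c·H/(1+e₀)·log₁₀(σ'_f/σ'_0) = 0.26×6.6/(1+1.13)×log₁₀(200.8/140)
    = 0.80563 × 0.15664 = 0.1262 m

S_c ≈ 126 mm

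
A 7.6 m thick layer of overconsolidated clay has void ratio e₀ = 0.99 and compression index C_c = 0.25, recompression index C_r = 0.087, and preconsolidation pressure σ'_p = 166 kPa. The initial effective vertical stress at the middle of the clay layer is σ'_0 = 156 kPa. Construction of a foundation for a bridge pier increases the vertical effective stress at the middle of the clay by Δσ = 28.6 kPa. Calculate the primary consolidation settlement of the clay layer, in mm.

S_c ≈ 53 mm

Final effective stress: σ'_f = 156 + 28.6 = 184.6 kPa.
σ'_f = 184.6 > σ'_p = 166 kPa, so the stress path crosses the preconsolidation pressure — recompression up to σ'_p, then virgin compression beyond:
S_c = H/(1+e₀)·[C_r·log₁₀(σ'_p/σ'_0) + C_c·log₁₀(σ'_f/σ'_p)]
    = 7.6/1.99 × [0.087×log₁₀(166/156) + 0.25×log₁₀(184.6/166)]
    = 3.8191 × [0.0023476 + 0.011531] = 0.053 m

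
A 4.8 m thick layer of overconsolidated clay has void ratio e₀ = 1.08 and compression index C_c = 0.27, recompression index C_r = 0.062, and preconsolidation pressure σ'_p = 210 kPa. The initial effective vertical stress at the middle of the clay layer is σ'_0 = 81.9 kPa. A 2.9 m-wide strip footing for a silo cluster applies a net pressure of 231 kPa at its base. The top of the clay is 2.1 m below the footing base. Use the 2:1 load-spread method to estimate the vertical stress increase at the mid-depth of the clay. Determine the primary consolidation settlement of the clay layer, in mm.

Mid-depth of clay below the footing base: z = 2.1 + 4.8/2 = 4.5 m.
Stress increase at mid-clay by the 2:1 spreading method:
Δσ = qB/(B+z) = 231×2.9/(2.9+4.5) = 90.527 kPa
Final effective stress: σ'_f = 81.9 + 90.527 = 172.43 kPa.
σ'_f = 172.43 ≤ σ'_p = 210 kPa, so the clay remains overconsolidated and only the recompression index applies:
S_c = C_r·H/(1+e₀)·log₁₀(σ'_f/σ'_0) = 0.062×4.8/2.08×log₁₀(172.43/81.9)
    = 0.14308 × 0.32333 = 0.04626 m

S_c ≈ 46.3 mm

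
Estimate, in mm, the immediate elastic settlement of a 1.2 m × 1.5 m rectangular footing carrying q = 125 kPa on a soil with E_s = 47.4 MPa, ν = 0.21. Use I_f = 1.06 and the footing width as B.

S_e ≈ 3.21 mm

Immediate (elastic) settlement: S_e = q·B·(1−ν²)/E_s · I_f.
E_s = 47.4 MPa = 47400 kPa.
S_e = 125 × 1.2 × (1 − 0.21²) / 47400 × 1.06
    = 125 × 1.2 × 0.9559 / 47400 × 1.06
    = 0.003207 m = 3.207 mm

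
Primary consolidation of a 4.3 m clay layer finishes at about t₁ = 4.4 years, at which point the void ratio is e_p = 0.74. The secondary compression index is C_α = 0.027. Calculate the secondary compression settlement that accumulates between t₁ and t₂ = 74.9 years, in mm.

S_s ≈ 82.1 mm

Secondary compression: S_s = C_α·H/(1+e_p)·log₁₀(t₂/t₁)
S_s = 0.027×4.3/(1+0.74)×log₁₀(74.9/4.4)
    = 0.06672 × 1.231 = 0.08214 m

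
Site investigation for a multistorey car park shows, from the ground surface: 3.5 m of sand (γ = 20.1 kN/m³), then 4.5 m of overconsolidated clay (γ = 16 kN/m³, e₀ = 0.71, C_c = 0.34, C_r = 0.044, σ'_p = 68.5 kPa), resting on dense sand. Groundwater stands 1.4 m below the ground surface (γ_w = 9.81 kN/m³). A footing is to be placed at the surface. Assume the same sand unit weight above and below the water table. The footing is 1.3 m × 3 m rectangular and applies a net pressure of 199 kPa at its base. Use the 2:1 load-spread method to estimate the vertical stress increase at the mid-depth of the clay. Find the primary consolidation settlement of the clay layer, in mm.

S_c ≈ 45.4 mm

Mid-depth of clay below the ground surface: z = 3.5 + 4.5/2 = 5.75 m.
Total vertical stress at mid-clay: σ_v = 20.1×3.5 + 16×2.25 = 106.35 kPa.
Pore pressure: u = 9.81×(5.75 − 1.4) = 42.673 kPa.
Initial effective stress: σ'_0 = σ_v − u = 106.35 − 42.673 = 63.677 kPa.
Stress increase at mid-clay by the 2:1 spreading method:
Δσ = qBL/((B+z)(L+z)) = 199×1.3×3/((1.3+5.75)(3+5.75)) = 12.581 kPa
Final effective stress: σ'_f = 63.677 + 12.581 = 76.258 kPa.
σ'_f = 76.258 > σ'_p = 68.5 kPa, so the stress path crosses the preconsolidation pressure — recompression up to σ'_p, then virgin compression beyond:
S_c = H/(1+e₀)·[C_r·log₁₀(σ'_p/σ'_0) + C_c·log₁₀(σ'_f/σ'_p)]
    = 4.5/1.71 × [0.044×log₁₀(68.5/63.677) + 0.34×log₁₀(76.258/68.5)]
    = 2.6316 × [0.0013952 + 0.015842] = 0.04536 m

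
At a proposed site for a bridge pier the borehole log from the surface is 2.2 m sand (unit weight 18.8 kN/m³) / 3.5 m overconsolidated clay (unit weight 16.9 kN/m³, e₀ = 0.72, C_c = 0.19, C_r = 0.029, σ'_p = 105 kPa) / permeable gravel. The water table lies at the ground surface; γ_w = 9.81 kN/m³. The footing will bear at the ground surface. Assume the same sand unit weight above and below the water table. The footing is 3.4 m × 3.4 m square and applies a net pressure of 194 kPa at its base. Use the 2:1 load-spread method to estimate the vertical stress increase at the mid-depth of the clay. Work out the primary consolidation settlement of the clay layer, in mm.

S_c ≈ 21.2 mm

Mid-depth of clay below the ground surface: z = 2.2 + 3.5/2 = 3.95 m.
Total vertical stress at mid-clay: σ_v = 18.8×2.2 + 16.9×1.75 = 70.935 kPa.
Pore pressure: u = 9.81×(3.95 − 0) = 38.75 kPa.
Initial effective stress: σ'_0 = σ_v − u = 70.935 − 38.75 = 32.185 kPa.
Stress increase at mid-clay by the 2:1 spreading method:
Δσ = qBL/((B+z)(L+z)) = 194×3.4×3.4/((3.4+3.95)(3.4+3.95)) = 41.513 kPa
Final effective stress: σ'_f = 32.185 + 41.513 = 73.698 kPa.
σ'_f = 73.698 ≤ σ'_p = 105 kPa, so the clay remains overconsolidated and only the recompression index applies:
S_c = C_r·H/(1+e₀)·log₁₀(σ'_f/σ'_0) = 0.029×3.5/1.72×log₁₀(73.698/32.185)
    = 0.059012 × 0.3598 = 0.02123 m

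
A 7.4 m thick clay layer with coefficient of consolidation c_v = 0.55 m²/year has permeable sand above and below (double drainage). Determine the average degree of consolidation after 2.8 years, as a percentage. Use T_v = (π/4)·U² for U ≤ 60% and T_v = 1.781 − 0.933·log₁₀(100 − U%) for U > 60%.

Drainage path length: H_d = H/2 = 3.7 m (double drainage).
T_v = c_v·t/H_d² = 0.55×2.8/3.7² = 0.11249.
T_v = 0.11249 corresponds to the U ≤ 60% branch:
U = √(4T_v/π) = 0.3785

U ≈ 37.8 %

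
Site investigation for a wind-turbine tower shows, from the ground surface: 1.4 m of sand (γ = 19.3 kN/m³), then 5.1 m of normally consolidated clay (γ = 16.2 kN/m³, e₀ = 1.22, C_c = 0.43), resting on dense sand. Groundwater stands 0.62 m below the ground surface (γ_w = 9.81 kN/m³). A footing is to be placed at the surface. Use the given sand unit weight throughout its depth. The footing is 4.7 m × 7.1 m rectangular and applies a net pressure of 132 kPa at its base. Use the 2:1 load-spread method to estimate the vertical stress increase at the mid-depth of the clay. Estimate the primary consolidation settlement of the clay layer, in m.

S_c ≈ 0.356 m

Mid-depth of clay below the ground surface: z = 1.4 + 5.1/2 = 3.95 m.
Total vertical stress at mid-clay: σ_v = 19.3×1.4 + 16.2×2.55 = 68.33 kPa.
Pore pressure: u = 9.81×(3.95 − 0.62) = 32.667 kPa.
Initial effective stress: σ'_0 = σ_v − u = 68.33 − 32.667 = 35.663 kPa.
Stress increase at mid-clay by the 2:1 spreading method:
Δσ = qBL/((B+z)(L+z)) = 132×4.7×7.1/((4.7+3.95)(7.1+3.95)) = 46.084 kPa
Final effective stress: σ'_f = σ'_0 + Δσ = 35.663 + 46.084 = 81.747 kPa.
Normally consolidated clay, so the full stress increment lies on the virgin compression line:
S_c = C_c·H/(1+e₀)·log₁₀(σ'_f/σ'_0) = 0.43×5.1/(1+1.22)×log₁₀(81.747/35.663)
    = 0.98784 × 0.36025 = 0.3559 m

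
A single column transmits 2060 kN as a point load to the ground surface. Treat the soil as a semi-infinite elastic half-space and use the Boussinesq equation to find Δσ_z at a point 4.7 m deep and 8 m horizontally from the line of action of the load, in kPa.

Δσ_z ≈ 1.48 kPa

Boussinesq vertical stress below a point load on an elastic half-space:
Δσ_z = 3P/(2πz²) · [1 + (r/z)²]^(−5/2)
r/z = 8/4.7 = 1.7021; [1+(r/z)²]^(−5/2) = 0.033351.
Δσ_z = 3×2060/(2π×4.7²) × 0.033351 = 44.526 × 0.033351 = 1.485 kPa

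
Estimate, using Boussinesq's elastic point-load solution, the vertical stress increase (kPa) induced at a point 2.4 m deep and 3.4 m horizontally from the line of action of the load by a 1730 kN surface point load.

Boussinesq vertical stress below a point load on an elastic half-space:
Δσ_z = 3P/(2πz²) · [1 + (r/z)²]^(−5/2)
r/z = 3.4/2.4 = 1.4167; [1+(r/z)²]^(−5/2) = 0.06378.
Δσ_z = 3×1730/(2π×2.4²) × 0.06378 = 143.41 × 0.06378 = 9.147 kPa

Δσ_z ≈ 9.15 kPa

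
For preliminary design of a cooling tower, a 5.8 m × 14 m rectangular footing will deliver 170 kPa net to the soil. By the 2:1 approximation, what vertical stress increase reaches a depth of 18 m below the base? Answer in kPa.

By the 2:1 method the load spreads at 1 horizontal : 2 vertical, so at depth z the loaded area has grown by z in each plan dimension:
Δσ = qBL/((B+z)(L+z)) = 170×5.8×14/((5.8+18)(14+18)) = 18.125 kPa

Δσ_z ≈ 18.1 kPa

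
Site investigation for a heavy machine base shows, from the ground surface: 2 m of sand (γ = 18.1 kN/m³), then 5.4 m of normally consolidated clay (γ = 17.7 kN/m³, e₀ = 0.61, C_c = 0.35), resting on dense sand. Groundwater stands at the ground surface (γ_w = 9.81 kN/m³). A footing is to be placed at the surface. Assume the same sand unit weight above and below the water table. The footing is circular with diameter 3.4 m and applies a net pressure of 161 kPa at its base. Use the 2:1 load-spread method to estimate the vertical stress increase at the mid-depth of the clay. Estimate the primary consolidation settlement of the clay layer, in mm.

Mid-depth of clay below the ground surface: z = 2 + 5.4/2 = 4.7 m.
Total vertical stress at mid-clay: σ_v = 18.1×2 + 17.7×2.7 = 83.99 kPa.
Pore pressure: u = 9.81×(4.7 − 0) = 46.107 kPa.
Initial effective stress: σ'_0 = σ_v − u = 83.99 − 46.107 = 37.883 kPa.
Stress increase at mid-clay by the 2:1 spreading method:
Δσ ≈ qD²/(D+z)² = 161×3.4²/(3.4+4.7)² = 28.367 kPa
Final effective stress: σ'_f = σ'_0 + Δσ = 37.883 + 28.367 = 66.25 kPa.
Normally consolidated clay, so the full stress increment lies on the virgin compression line:
S_c = C_c·H/(1+e₀)·log₁₀(σ'_f/σ'_0) = 0.35×5.4/(1+0.61)×log₁₀(66.25/37.883)
    = 1.1739 × 0.24274 = 0.285 m

S_c ≈ 285 mm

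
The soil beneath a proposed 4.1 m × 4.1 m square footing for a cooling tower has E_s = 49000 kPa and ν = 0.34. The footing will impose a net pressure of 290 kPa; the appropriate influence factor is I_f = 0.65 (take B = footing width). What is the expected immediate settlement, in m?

Immediate (elastic) settlement: S_e = q·B·(1−ν²)/E_s · I_f.
S_e = 290 × 4.1 × (1 − 0.34²) / 49000 × 0.65
    = 290 × 4.1 × 0.8844 / 49000 × 0.65
    = 0.01395 m

S_e ≈ 0.0139 m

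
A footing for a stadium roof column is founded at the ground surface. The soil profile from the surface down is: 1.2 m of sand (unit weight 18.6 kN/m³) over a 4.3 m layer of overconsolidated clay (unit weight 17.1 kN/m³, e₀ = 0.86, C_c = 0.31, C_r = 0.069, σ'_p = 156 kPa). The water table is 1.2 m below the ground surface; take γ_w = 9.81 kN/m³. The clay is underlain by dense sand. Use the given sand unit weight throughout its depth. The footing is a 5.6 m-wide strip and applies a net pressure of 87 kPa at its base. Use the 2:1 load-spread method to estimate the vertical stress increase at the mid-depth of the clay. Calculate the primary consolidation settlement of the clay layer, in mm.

S_c ≈ 61.6 mm

Mid-depth of clay below the ground surface: z = 1.2 + 4.3/2 = 3.35 m.
Total vertical stress at mid-clay: σ_v = 18.6×1.2 + 17.1×2.15 = 59.085 kPa.
Pore pressure: u = 9.81×(3.35 − 1.2) = 21.091 kPa.
Initial effective stress: σ'_0 = σ_v − u = 59.085 − 21.091 = 37.994 kPa.
Stress increase at mid-clay by the 2:1 spreading method:
Δσ = qB/(B+z) = 87×5.6/(5.6+3.35) = 54.436 kPa
Final effective stress: σ'_f = 37.994 + 54.436 = 92.43 kPa.
σ'_f = 92.43 ≤ σ'_p = 156 kPa, so the clay remains overconsolidated and only the recompression index applies:
S_c = C_r·H/(1+e₀)·log₁₀(σ'_f/σ'_0) = 0.069×4.3/1.86×log₁₀(92.43/37.994)
    = 0.15951 × 0.3861 = 0.06159 m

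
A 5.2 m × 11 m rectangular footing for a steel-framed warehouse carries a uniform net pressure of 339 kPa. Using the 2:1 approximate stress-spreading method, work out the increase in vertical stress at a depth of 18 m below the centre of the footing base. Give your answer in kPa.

Δσ_z ≈ 28.8 kPa

By the 2:1 method the load spreads at 1 horizontal : 2 vertical, so at depth z the loaded area has grown by z in each plan dimension:
Δσ = qBL/((B+z)(L+z)) = 339×5.2×11/((5.2+18)(11+18)) = 28.821 kPa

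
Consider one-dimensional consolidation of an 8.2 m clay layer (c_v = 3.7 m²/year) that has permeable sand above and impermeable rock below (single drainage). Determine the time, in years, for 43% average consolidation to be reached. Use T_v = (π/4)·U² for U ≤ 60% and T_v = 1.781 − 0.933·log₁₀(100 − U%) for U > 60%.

t ≈ 2.64 years

Drainage path length: H_d = H = 8.2 m (single drainage).
U ≤ 60%: T_v = (π/4)·U² = (π/4)×0.43² = 0.14522.
t = T_v·H_d²/c_v = 0.14522×8.2²/3.7 = 2.639 years.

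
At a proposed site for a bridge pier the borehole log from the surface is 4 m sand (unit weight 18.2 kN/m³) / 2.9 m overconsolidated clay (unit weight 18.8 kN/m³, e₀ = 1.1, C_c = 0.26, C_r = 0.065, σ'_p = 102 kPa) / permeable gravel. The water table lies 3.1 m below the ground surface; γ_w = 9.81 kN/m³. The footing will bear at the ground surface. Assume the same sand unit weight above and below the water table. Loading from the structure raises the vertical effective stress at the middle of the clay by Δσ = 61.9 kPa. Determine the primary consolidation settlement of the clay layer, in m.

S_c ≈ 0.0591 m

Mid-depth of clay below the ground surface: z = 4 + 2.9/2 = 5.45 m.
Total vertical stress at mid-clay: σ_v = 18.2×4 + 18.8×1.45 = 100.06 kPa.
Pore pressure: u = 9.81×(5.45 − 3.1) = 23.054 kPa.
Initial effective stress: σ'_0 = σ_v − u = 100.06 − 23.054 = 77.006 kPa.
Final effective stress: σ'_f = 77.006 + 61.9 = 138.91 kPa.
σ'_f = 138.91 > σ'_p = 102 kPa, so the stress path crosses the preconsolidation pressure — recompression up to σ'_p, then virgin compression beyond:
S_c = H/(1+e₀)·[C_r·log₁₀(σ'_p/σ'_0) + C_c·log₁₀(σ'_f/σ'_p)]
    = 2.9/2.1 × [0.065×log₁₀(102/77.006) + 0.26×log₁₀(138.91/102)]
    = 1.381 × [0.0079349 + 0.034875] = 0.05912 m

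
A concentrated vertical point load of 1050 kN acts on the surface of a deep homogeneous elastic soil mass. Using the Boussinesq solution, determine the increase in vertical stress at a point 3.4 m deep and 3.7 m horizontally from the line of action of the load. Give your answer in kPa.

Δσ_z ≈ 6.15 kPa

Boussinesq vertical stress below a point load on an elastic half-space:
Δσ_z = 3P/(2πz²) · [1 + (r/z)²]^(−5/2)
r/z = 3.7/3.4 = 1.0882; [1+(r/z)²]^(−5/2) = 0.14182.
Δσ_z = 3×1050/(2π×3.4²) × 0.14182 = 43.368 × 0.14182 = 6.15 kPa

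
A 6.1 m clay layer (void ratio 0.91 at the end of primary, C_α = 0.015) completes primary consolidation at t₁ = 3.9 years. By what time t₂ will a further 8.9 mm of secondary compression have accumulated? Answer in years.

S_s = C_α·H/(1+e_p)·log₁₀(t₂/t₁) ⇒ log₁₀(t₂/t₁) = S_s·(1+e_p)/(C_α·H).
log₁₀(t₂/t₁) = 0.0089 × (1+0.91) / (0.015×6.1) = 0.1858
t₂ = t₁ × 10^0.1858 = 3.9 × 1.534 = 5.982 years

t₂ ≈ 5.98 years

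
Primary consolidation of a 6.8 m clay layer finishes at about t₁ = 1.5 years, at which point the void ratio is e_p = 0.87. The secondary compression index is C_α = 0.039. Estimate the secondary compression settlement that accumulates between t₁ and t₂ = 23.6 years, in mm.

S_s ≈ 170 mm

Secondary compression: S_s = C_α·H/(1+e_p)·log₁₀(t₂/t₁)
S_s = 0.039×6.8/(1+0.87)×log₁₀(23.6/1.5)
    = 0.1418 × 1.197 = 0.1697 m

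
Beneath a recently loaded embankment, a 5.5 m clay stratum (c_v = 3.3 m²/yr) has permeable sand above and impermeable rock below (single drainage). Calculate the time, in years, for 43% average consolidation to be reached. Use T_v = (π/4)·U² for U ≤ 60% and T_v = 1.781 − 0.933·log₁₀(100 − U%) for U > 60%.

Drainage path length: H_d = H = 5.5 m (single drainage).
U ≤ 60%: T_v = (π/4)·U² = (π/4)×0.43² = 0.14522.
t = T_v·H_d²/c_v = 0.14522×5.5²/3.3 = 1.331 years.

t ≈ 1.33 years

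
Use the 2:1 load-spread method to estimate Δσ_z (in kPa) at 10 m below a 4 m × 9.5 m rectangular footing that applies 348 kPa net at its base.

Δσ_z ≈ 48.4 kPa

By the 2:1 method the load spreads at 1 horizontal : 2 vertical, so at depth z the loaded area has grown by z in each plan dimension:
Δσ = qBL/((B+z)(L+z)) = 348×4×9.5/((4+10)(9.5+10)) = 48.44 kPa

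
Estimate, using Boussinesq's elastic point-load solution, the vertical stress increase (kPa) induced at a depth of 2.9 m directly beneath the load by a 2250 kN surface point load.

Δσ_z ≈ 128 kPa

Boussinesq vertical stress below a point load on an elastic half-space:
Δσ_z = 3P/(2πz²) · [1 + (r/z)²]^(−5/2)
r/z = 0/2.9 = 0; [1+(r/z)²]^(−5/2) = 1.
Δσ_z = 3×2250/(2π×2.9²) × 1 = 127.74 × 1 = 127.7 kPa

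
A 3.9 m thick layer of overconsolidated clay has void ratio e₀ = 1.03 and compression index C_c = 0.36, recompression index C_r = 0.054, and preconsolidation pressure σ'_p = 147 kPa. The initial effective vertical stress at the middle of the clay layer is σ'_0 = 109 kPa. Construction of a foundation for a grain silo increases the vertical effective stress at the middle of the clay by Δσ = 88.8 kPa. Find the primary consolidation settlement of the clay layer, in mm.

S_c ≈ 103 mm

Final effective stress: σ'_f = 109 + 88.8 = 197.8 kPa.
σ'_f = 197.8 > σ'_p = 147 kPa, so the stress path crosses the preconsolidation pressure — recompression up to σ'_p, then virgin compression beyond:
S_c = H/(1+e₀)·[C_r·log₁₀(σ'_p/σ'_0) + C_c·log₁₀(σ'_f/σ'_p)]
    = 3.9/2.03 × [0.054×log₁₀(147/109) + 0.36×log₁₀(197.8/147)]
    = 1.9212 × [0.0070141 + 0.046407] = 0.1026 m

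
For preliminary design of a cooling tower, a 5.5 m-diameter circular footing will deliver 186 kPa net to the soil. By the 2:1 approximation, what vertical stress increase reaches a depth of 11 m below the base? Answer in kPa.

By the 2:1 method the load spreads at 1 horizontal : 2 vertical, so at depth z the loaded area has grown by z in each plan dimension:
Δσ ≈ qD²/(D+z)² = 186×5.5²/(5.5+11)² = 20.667 kPa

Δσ_z ≈ 20.7 kPa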